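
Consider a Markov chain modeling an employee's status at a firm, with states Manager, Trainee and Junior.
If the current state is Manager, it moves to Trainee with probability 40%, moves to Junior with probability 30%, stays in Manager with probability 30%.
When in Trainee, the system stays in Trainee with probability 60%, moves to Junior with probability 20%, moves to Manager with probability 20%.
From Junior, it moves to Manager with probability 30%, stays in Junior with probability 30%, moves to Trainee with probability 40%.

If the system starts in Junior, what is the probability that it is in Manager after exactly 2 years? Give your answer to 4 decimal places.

Sum over the intermediate state after 1 year:
P = P(Junior→Manager)·P(Manager→Manager) + P(Junior→Trainee)·P(Trainee→Manager) + P(Junior→Junior)·P(Junior→Manager)
  = 0.3×0.3 + 0.4×0.2 + 0.3×0.3
  = 0.0900 + 0.0800 + 0.0900 = 0.2600

0.2600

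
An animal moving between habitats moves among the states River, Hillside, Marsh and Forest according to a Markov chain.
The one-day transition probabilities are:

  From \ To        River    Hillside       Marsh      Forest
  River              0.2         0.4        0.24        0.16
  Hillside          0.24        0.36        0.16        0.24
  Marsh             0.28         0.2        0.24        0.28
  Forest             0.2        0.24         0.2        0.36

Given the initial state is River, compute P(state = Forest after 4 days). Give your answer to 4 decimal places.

Propagate the distribution vector 4 days from River.
After 0 days: (1.0000, 0.0000, 0.0000, 0.0000)
After 1 day: (0.2000, 0.4000, 0.2400, 0.1600)
After 2 days: (0.2352, 0.3104, 0.2016, 0.2528)
After 3 days: (0.2285, 0.3068, 0.2051, 0.2596)
After 4 days: (0.2287, 0.3052, 0.2051, 0.2611)
P(in Forest after 4 days) = 0.2611

0.2611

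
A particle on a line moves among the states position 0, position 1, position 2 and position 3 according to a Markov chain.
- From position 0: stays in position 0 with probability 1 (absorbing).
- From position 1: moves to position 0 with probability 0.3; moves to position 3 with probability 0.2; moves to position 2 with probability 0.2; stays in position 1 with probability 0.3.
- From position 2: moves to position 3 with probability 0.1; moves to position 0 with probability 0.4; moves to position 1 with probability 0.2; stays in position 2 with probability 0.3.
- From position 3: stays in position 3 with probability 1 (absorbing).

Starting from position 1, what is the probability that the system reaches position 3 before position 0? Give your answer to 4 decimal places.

0.3556

Let h(s) be the probability of absorption at position 3 starting from transient state s. Then h(position 3) = 1 and h(position 0) = 0. By first-step analysis:
h(position 1) = 0.3·0 + 0.3·h(position 1) + 0.2·h(position 2) + 0.2·1
h(position 2) = 0.4·0 + 0.2·h(position 1) + 0.3·h(position 2) + 0.1·1
Solving: h(position 1) = 0.3556, h(position 2) = 0.2444.
Starting from position 1, the probability is 0.3556.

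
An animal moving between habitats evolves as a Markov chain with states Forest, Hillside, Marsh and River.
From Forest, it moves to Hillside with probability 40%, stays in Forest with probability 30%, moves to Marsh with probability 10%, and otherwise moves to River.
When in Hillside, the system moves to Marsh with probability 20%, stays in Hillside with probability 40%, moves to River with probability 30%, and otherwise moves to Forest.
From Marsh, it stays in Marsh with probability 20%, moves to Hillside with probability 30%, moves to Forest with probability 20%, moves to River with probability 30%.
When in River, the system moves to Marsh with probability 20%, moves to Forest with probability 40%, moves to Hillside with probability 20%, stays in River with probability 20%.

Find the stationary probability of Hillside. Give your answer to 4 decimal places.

Let the stationary distribution be π with π = πP and π_1 + π_2 + π_3 + π_4 = 1.
π_1 = 0.3·π_1 + 0.1·π_2 + 0.2·π_3 + 0.4·π_4
π_2 = 0.4·π_1 + 0.4·π_2 + 0.3·π_3 + 0.2·π_4
π_3 = 0.1·π_1 + 0.2·π_2 + 0.2·π_3 + 0.2·π_4
Solving with the normalization constraint gives π = (0.2410, 0.3322, 0.1759, 0.2508).
So the stationary probability of Hillside is 0.3322.

0.3322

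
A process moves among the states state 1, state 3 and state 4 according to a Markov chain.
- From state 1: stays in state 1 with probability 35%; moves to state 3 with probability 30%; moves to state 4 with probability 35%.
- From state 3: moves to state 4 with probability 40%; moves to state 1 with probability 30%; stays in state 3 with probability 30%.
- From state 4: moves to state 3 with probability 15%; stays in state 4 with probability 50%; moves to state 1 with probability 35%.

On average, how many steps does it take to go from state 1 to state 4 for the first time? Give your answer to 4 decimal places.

Let t(s) be the expected number of steps to first reach state 4 from state s, with t(state 4) = 0. Conditioning on the first step:
t(state 1) = 1 + 0.35·t(state 1) + 0.3·t(state 3)
t(state 3) = 1 + 0.3·t(state 1) + 0.3·t(state 3)
Solving: t(state 1) = 2.7397, t(state 3) = 2.6027.
Expected steps from state 1 to state 4: 2.7397.

2.7397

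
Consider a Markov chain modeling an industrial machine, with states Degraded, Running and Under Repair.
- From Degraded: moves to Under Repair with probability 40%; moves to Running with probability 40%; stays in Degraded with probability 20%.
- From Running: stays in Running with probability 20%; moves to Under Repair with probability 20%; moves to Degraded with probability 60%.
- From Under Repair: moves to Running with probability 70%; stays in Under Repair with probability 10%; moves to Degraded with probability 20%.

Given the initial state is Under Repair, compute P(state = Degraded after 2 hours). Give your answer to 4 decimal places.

Sum over the intermediate state after 1 hour:
P = P(Under Repair→Degraded)·P(Degraded→Degraded) + P(Under Repair→Running)·P(Running→Degraded) + P(Under Repair→Under Repair)·P(Under Repair→Degraded)
  = 0.2×0.2 + 0.7×0.6 + 0.1×0.2
  = 0.0400 + 0.4200 + 0.0200 = 0.4800

0.4800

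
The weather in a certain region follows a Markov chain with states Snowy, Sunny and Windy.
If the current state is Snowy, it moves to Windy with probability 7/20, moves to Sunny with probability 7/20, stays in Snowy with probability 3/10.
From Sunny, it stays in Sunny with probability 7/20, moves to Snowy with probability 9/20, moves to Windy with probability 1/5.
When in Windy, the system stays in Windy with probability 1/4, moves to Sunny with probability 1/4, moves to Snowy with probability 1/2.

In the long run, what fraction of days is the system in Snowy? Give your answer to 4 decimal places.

Let the stationary distribution be π with π = πP and π_1 + π_2 + π_3 = 1.
π_1 = 0.3·π_1 + 0.45·π_2 + 0.5·π_3
π_2 = 0.35·π_1 + 0.35·π_2 + 0.25·π_3
Solving with the normalization constraint gives π = (0.4032, 0.3226, 0.2742).
So the stationary probability of Snowy is 0.4032.

0.4032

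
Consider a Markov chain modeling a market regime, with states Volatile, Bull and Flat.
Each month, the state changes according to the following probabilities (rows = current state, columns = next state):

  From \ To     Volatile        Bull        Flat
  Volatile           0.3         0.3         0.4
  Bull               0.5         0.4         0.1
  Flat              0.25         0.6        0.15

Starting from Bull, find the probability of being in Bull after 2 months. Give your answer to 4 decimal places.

0.3700

Sum over the intermediate state after 1 month:
P = P(Bull→Volatile)·P(Volatile→Bull) + P(Bull→Bull)·P(Bull→Bull) + P(Bull→Flat)·P(Flat→Bull)
  = 0.5×0.3 + 0.4×0.4 + 0.1×0.6
  = 0.1500 + 0.1600 + 0.0600 = 0.3700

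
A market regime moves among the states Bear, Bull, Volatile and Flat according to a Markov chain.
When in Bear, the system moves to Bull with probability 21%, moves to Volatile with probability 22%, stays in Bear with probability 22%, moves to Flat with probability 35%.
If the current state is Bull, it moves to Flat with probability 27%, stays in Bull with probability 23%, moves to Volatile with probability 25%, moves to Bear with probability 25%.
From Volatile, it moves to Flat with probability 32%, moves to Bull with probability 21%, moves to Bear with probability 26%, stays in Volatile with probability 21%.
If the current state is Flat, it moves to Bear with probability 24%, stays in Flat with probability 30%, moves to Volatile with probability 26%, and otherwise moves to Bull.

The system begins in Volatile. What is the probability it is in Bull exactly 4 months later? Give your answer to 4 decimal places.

Propagate the distribution vector 4 months from Volatile.
After 0 months: (0.0000, 0.0000, 1.0000, 0.0000)
After 1 month: (0.2600, 0.2100, 0.2100, 0.3200)
After 2 months: (0.2411, 0.2110, 0.2370, 0.3109)
After 3 months: (0.2420, 0.2111, 0.2364, 0.3105)
After 4 months: (0.2420, 0.2111, 0.2364, 0.3105)
P(in Bull after 4 months) = 0.2111

0.2111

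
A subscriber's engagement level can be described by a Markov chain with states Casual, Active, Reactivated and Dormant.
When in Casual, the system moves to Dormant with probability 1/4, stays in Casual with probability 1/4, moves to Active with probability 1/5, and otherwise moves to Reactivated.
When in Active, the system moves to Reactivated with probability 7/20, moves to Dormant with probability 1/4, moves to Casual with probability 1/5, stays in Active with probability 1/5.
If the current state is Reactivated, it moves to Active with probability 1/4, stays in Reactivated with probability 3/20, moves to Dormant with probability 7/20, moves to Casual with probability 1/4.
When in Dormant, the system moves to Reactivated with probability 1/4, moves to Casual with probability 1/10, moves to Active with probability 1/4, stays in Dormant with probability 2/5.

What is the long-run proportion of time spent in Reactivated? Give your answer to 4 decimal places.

0.2567

Let the stationary distribution be π with π = πP and π_1 + π_2 + π_3 + π_4 = 1.
π_1 = 0.25·π_1 + 0.2·π_2 + 0.25·π_3 + 0.1·π_4
π_2 = 0.2·π_1 + 0.2·π_2 + 0.25·π_3 + 0.25·π_4
π_3 = 0.3·π_1 + 0.35·π_2 + 0.15·π_3 + 0.25·π_4
Solving with the normalization constraint gives π = (0.1899, 0.2291, 0.2567, 0.3243).
So the stationary probability of Reactivated is 0.2567.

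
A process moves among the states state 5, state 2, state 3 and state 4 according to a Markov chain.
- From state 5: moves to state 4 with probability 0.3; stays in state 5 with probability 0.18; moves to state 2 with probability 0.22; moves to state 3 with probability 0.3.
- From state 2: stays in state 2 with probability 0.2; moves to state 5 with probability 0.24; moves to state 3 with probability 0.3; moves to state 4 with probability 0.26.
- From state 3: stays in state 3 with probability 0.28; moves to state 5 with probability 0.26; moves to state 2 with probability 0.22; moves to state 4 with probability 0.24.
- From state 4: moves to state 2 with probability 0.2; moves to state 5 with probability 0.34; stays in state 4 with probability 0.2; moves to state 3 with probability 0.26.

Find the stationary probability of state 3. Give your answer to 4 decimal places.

0.2843

Let the stationary distribution be π with π = πP and π_1 + π_2 + π_3 + π_4 = 1.
π_1 = 0.18·π_1 + 0.24·π_2 + 0.26·π_3 + 0.34·π_4
π_2 = 0.22·π_1 + 0.2·π_2 + 0.22·π_3 + 0.2·π_4
π_3 = 0.3·π_1 + 0.3·π_2 + 0.28·π_3 + 0.26·π_4
Solving with the normalization constraint gives π = (0.2553, 0.2108, 0.2843, 0.2496).
So the stationary probability of state 3 is 0.2843.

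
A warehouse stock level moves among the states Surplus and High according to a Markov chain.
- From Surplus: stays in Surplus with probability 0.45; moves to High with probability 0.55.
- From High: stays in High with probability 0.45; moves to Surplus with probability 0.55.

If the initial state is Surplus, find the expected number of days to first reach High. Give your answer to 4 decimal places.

1.8182

Let t(s) be the expected number of days to first reach High from state s, with t(High) = 0. Conditioning on the first day:
t(Surplus) = 1 + 0.45·t(Surplus)
Solving: t(Surplus) = 1.8182.
Expected days from Surplus to High: 1.8182.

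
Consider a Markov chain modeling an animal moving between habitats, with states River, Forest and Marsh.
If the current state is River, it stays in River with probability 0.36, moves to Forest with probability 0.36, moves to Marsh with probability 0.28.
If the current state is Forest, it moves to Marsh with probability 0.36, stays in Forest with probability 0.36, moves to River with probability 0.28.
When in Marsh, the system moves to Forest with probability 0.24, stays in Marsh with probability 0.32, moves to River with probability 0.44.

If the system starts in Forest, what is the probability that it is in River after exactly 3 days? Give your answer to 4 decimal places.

Propagate the distribution vector 3 days from Forest.
After 0 days: (0.0000, 1.0000, 0.0000)
After 1 day: (0.2800, 0.3600, 0.3600)
After 2 days: (0.3600, 0.3168, 0.3232)
After 3 days: (0.3605, 0.3212, 0.3183)
P(in River after 3 days) = 0.3605

0.3605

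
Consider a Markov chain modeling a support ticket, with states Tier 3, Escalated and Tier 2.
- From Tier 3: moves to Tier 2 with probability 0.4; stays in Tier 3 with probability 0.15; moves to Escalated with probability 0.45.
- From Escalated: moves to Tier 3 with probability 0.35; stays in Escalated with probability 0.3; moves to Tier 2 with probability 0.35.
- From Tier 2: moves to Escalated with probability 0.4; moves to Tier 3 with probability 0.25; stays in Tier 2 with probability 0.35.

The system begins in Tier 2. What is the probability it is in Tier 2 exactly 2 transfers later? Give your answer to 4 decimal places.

0.3625

Sum over the intermediate state after 1 transfer:
P = P(Tier 2→Tier 3)·P(Tier 3→Tier 2) + P(Tier 2→Escalated)·P(Escalated→Tier 2) + P(Tier 2→Tier 2)·P(Tier 2→Tier 2)
  = 0.25×0.4 + 0.4×0.35 + 0.35×0.35
  = 0.1000 + 0.1400 + 0.1225 = 0.3625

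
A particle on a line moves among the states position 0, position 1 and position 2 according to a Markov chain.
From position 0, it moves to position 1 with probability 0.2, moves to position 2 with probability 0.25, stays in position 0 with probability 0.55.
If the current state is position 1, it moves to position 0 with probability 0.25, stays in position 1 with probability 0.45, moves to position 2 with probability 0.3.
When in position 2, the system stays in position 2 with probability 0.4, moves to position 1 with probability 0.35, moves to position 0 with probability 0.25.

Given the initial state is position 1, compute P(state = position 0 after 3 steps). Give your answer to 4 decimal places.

Propagate the distribution vector 3 steps from position 1.
After 0 steps: (0.0000, 1.0000, 0.0000)
After 1 step: (0.2500, 0.4500, 0.3000)
After 2 steps: (0.3250, 0.3575, 0.3175)
After 3 steps: (0.3475, 0.3370, 0.3155)
P(in position 0 after 3 steps) = 0.3475

0.3475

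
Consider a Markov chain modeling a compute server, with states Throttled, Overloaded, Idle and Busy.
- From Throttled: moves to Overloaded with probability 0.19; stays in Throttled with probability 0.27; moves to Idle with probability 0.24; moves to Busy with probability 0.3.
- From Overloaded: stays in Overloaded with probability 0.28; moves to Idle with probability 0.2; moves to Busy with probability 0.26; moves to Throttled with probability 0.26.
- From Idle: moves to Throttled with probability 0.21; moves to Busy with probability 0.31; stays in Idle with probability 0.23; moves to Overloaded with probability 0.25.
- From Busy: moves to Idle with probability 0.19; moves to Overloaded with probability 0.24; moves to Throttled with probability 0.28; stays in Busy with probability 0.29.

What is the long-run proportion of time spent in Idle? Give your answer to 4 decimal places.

0.2138

Let the stationary distribution be π with π = πP and π_1 + π_2 + π_3 + π_4 = 1.
π_1 = 0.27·π_1 + 0.26·π_2 + 0.21·π_3 + 0.28·π_4
π_2 = 0.19·π_1 + 0.28·π_2 + 0.25·π_3 + 0.24·π_4
π_3 = 0.24·π_1 + 0.2·π_2 + 0.23·π_3 + 0.19·π_4
Solving with the normalization constraint gives π = (0.2577, 0.2388, 0.2138, 0.2897).
So the stationary probability of Idle is 0.2138.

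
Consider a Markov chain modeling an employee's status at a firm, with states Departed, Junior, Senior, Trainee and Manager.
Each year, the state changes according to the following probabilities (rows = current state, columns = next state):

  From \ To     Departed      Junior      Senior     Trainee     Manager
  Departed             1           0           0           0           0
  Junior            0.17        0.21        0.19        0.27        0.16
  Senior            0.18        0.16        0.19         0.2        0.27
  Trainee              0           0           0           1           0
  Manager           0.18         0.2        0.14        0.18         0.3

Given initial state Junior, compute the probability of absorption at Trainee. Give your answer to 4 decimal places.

0.5785

Let h(s) be the probability of absorption at Trainee starting from transient state s. Then h(Trainee) = 1 and h(Departed) = 0. By first-step analysis:
h(Junior) = 0.17·0 + 0.21·h(Junior) + 0.19·h(Senior) + 0.27·1 + 0.16·h(Manager)
h(Senior) = 0.18·0 + 0.16·h(Junior) + 0.19·h(Senior) + 0.2·1 + 0.27·h(Manager)
h(Manager) = 0.18·0 + 0.2·h(Junior) + 0.14·h(Senior) + 0.18·1 + 0.3·h(Manager)
Solving: h(Junior) = 0.5785, h(Senior) = 0.5378, h(Manager) = 0.5300.
Starting from Junior, the probability is 0.5785.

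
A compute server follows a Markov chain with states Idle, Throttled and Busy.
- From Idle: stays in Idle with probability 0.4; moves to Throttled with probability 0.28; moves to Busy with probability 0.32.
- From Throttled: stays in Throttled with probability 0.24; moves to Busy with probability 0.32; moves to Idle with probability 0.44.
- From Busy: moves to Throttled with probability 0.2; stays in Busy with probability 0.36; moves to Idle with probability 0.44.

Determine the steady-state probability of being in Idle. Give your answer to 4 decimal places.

0.4231

Let the stationary distribution be π with π = πP and π_1 + π_2 + π_3 = 1.
π_1 = 0.4·π_1 + 0.44·π_2 + 0.44·π_3
π_2 = 0.28·π_1 + 0.24·π_2 + 0.2·π_3
Solving with the normalization constraint gives π = (0.4231, 0.2436, 0.3333).
So the stationary probability of Idle is 0.4231.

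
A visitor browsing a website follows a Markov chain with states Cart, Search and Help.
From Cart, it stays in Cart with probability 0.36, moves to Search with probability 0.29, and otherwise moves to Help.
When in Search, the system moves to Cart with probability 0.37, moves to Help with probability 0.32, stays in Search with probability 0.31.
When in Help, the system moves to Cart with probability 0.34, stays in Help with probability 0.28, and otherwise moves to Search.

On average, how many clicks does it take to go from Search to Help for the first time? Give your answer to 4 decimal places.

3.0212

Let t(s) be the expected number of clicks to first reach Help from state s, with t(Help) = 0. Conditioning on the first click:
t(Cart) = 1 + 0.36·t(Cart) + 0.29·t(Search)
t(Search) = 1 + 0.37·t(Cart) + 0.31·t(Search)
Solving: t(Cart) = 2.9315, t(Search) = 3.0212.
Expected clicks from Search to Help: 3.0212.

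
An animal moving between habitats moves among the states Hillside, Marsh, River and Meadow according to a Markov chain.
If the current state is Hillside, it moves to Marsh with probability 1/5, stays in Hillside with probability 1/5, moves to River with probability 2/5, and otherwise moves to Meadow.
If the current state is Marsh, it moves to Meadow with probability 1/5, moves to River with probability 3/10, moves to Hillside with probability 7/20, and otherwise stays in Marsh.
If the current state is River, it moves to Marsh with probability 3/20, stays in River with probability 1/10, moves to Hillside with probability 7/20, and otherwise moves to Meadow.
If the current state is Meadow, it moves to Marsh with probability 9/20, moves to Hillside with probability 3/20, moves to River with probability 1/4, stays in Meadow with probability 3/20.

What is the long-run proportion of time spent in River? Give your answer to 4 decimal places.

Let the stationary distribution be π with π = πP and π_1 + π_2 + π_3 + π_4 = 1.
π_1 = 0.2·π_1 + 0.35·π_2 + 0.35·π_3 + 0.15·π_4
π_2 = 0.2·π_1 + 0.15·π_2 + 0.15·π_3 + 0.45·π_4
π_3 = 0.4·π_1 + 0.3·π_2 + 0.1·π_3 + 0.25·π_4
Solving with the normalization constraint gives π = (0.2625, 0.2352, 0.2619, 0.2404).
So the stationary probability of River is 0.2619.

0.2619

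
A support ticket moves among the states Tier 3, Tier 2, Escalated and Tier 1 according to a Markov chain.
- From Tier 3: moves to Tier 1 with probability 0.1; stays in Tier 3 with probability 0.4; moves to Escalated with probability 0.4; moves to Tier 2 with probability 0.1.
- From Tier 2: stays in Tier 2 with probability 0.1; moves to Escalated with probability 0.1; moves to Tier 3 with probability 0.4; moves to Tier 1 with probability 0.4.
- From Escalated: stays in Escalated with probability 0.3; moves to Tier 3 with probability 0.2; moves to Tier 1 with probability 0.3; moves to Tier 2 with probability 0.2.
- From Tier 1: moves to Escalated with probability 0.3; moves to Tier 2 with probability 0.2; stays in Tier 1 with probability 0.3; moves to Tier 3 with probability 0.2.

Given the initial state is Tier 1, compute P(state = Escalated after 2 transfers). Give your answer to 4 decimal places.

0.2800

Propagate the distribution vector 2 transfers from Tier 1.
After 0 transfers: (0.0000, 0.0000, 0.0000, 1.0000)
After 1 transfer: (0.2000, 0.2000, 0.3000, 0.3000)
After 2 transfers: (0.2800, 0.1600, 0.2800, 0.2800)
P(in Escalated after 2 transfers) = 0.2800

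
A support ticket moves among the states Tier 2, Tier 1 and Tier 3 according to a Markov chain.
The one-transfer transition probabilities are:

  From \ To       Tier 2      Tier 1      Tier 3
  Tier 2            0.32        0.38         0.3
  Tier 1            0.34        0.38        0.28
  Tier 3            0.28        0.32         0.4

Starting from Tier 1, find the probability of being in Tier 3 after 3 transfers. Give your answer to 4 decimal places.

Propagate the distribution vector 3 transfers from Tier 1.
After 0 transfers: (0.0000, 1.0000, 0.0000)
After 1 transfer: (0.3400, 0.3800, 0.2800)
After 2 transfers: (0.3164, 0.3632, 0.3204)
After 3 transfers: (0.3144, 0.3608, 0.3248)
P(in Tier 3 after 3 transfers) = 0.3248

0.3248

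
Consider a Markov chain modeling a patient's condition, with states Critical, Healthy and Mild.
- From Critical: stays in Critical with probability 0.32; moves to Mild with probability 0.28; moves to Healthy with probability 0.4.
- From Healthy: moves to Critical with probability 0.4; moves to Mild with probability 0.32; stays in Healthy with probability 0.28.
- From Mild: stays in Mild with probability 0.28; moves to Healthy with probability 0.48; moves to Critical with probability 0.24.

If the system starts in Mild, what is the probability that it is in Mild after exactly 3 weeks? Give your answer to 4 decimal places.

Propagate the distribution vector 3 weeks from Mild.
After 0 weeks: (0.0000, 0.0000, 1.0000)
After 1 week: (0.2400, 0.4800, 0.2800)
After 2 weeks: (0.3360, 0.3648, 0.2992)
After 3 weeks: (0.3252, 0.3802, 0.2946)
P(in Mild after 3 weeks) = 0.2946

0.2946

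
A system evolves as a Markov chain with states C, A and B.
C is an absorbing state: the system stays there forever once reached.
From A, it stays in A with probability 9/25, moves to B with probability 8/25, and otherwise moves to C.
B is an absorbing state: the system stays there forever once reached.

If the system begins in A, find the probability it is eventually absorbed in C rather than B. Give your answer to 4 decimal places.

0.5000

Let h(s) be the probability of absorption at C starting from transient state s. Then h(C) = 1 and h(B) = 0. By first-step analysis:
h(A) = 0.32·1 + 0.36·h(A) + 0.32·0
Solving: h(A) = 0.5000.
Starting from A, the probability is 0.5000.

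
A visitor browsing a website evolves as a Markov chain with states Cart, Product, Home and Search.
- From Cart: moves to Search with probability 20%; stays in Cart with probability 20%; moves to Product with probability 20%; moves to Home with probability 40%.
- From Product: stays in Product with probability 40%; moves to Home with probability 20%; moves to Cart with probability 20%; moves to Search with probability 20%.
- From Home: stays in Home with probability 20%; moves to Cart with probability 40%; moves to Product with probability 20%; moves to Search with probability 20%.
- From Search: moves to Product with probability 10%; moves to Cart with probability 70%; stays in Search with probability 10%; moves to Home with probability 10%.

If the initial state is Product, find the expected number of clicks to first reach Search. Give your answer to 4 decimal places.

5.0000

Let t(s) be the expected number of clicks to first reach Search from state s, with t(Search) = 0. Conditioning on the first click:
t(Cart) = 1 + 0.2·t(Cart) + 0.2·t(Product) + 0.4·t(Home)
t(Product) = 1 + 0.2·t(Cart) + 0.4·t(Product) + 0.2·t(Home)
t(Home) = 1 + 0.4·t(Cart) + 0.2·t(Product) + 0.2·t(Home)
Solving: t(Cart) = 5.0000, t(Product) = 5.0000, t(Home) = 5.0000.
Expected clicks from Product to Search: 5.0000.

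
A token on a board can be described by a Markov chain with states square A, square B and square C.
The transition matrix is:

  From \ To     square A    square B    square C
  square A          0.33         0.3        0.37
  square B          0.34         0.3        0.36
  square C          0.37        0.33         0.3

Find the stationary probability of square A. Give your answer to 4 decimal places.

Let the stationary distribution be π with π = πP and π_1 + π_2 + π_3 = 1.
π_1 = 0.33·π_1 + 0.34·π_2 + 0.37·π_3
π_2 = 0.3·π_1 + 0.3·π_2 + 0.33·π_3
Solving with the normalization constraint gives π = (0.3468, 0.3103, 0.3429).
So the stationary probability of square A is 0.3468.

0.3468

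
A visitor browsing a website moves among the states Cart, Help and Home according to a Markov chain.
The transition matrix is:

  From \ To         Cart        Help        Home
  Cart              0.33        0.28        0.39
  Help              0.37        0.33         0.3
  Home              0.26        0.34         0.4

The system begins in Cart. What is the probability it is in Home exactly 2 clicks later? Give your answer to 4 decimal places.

Sum over the intermediate state after 1 click:
P = P(Cart→Cart)·P(Cart→Home) + P(Cart→Help)·P(Help→Home) + P(Cart→Home)·P(Home→Home)
  = 0.33×0.39 + 0.28×0.3 + 0.39×0.4
  = 0.1287 + 0.0840 + 0.1560 = 0.3687

0.3687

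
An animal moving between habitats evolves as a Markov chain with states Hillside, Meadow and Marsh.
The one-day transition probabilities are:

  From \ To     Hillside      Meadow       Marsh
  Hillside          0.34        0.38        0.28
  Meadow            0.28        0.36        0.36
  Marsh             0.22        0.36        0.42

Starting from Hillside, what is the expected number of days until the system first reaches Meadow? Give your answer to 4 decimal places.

Let t(s) be the expected number of days to first reach Meadow from state s, with t(Meadow) = 0. Conditioning on the first day:
t(Hillside) = 1 + 0.34·t(Hillside) + 0.28·t(Marsh)
t(Marsh) = 1 + 0.22·t(Hillside) + 0.42·t(Marsh)
Solving: t(Hillside) = 2.6775, t(Marsh) = 2.7397.
Expected days from Hillside to Meadow: 2.6775.

2.6775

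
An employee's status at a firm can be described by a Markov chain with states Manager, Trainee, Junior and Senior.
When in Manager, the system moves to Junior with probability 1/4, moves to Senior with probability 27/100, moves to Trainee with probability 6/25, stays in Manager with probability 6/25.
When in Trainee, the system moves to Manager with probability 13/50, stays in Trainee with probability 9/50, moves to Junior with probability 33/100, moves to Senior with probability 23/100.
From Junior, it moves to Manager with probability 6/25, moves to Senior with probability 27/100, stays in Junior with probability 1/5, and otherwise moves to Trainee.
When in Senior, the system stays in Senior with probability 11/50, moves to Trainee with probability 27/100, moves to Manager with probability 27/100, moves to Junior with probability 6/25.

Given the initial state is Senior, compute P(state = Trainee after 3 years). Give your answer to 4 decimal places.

Propagate the distribution vector 3 years from Senior.
After 0 years: (0.0000, 0.0000, 0.0000, 1.0000)
After 1 year: (0.2700, 0.2700, 0.2400, 0.2200)
After 2 years: (0.2520, 0.2424, 0.2574, 0.2482)
After 3 years: (0.2523, 0.2458, 0.2540, 0.2479)
P(in Trainee after 3 years) = 0.2458

0.2458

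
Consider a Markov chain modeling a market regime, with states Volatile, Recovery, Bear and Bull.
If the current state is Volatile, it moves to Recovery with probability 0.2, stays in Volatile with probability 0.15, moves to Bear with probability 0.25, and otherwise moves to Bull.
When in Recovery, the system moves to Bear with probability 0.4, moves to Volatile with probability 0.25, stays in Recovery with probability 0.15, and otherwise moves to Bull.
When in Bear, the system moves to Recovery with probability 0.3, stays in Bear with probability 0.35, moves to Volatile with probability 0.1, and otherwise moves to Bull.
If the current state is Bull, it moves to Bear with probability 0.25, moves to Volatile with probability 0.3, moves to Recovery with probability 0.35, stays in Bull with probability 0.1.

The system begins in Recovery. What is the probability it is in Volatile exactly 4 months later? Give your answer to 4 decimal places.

Propagate the distribution vector 4 months from Recovery.
After 0 months: (0.0000, 1.0000, 0.0000, 0.0000)
After 1 month: (0.2500, 0.1500, 0.4000, 0.2000)
After 2 months: (0.1750, 0.2625, 0.3125, 0.2500)
After 3 months: (0.1981, 0.2556, 0.3206, 0.2256)
After 4 months: (0.1934, 0.2531, 0.3204, 0.2331)
P(in Volatile after 4 months) = 0.1934

0.1934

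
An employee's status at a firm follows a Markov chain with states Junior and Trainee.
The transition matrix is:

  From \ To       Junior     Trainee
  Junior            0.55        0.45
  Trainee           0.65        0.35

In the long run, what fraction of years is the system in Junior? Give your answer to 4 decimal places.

Let the stationary distribution be π with π = πP and π_1 + π_2 = 1.
π_1 = 0.55·π_1 + 0.65·π_2
Solving with the normalization constraint gives π = (0.5909, 0.4091).
So the stationary probability of Junior is 0.5909.

0.5909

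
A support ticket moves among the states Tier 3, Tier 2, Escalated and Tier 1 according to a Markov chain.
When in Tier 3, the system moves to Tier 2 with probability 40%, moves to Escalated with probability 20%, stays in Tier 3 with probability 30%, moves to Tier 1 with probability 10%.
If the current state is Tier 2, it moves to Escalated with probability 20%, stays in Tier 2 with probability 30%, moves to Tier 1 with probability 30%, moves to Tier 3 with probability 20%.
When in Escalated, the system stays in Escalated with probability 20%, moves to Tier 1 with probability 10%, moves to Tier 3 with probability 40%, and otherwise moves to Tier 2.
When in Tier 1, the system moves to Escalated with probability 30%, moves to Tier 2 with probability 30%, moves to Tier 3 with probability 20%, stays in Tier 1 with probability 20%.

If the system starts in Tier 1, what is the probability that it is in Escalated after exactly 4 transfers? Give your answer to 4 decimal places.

Propagate the distribution vector 4 transfers from Tier 1.
After 0 transfers: (0.0000, 0.0000, 0.0000, 1.0000)
After 1 transfer: (0.2000, 0.3000, 0.3000, 0.2000)
After 2 transfers: (0.2800, 0.3200, 0.2200, 0.1800)
After 3 transfers: (0.2720, 0.3280, 0.2180, 0.1820)
After 4 transfers: (0.2708, 0.3272, 0.2182, 0.1838)
P(in Escalated after 4 transfers) = 0.2182

0.2182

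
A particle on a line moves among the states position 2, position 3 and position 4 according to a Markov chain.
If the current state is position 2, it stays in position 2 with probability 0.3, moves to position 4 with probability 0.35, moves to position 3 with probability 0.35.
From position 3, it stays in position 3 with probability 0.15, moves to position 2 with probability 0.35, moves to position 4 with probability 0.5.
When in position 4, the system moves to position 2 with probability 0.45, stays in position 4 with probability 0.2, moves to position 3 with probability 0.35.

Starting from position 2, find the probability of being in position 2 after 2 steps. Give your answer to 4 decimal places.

Sum over the intermediate state after 1 step:
P = P(position 2→position 2)·P(position 2→position 2) + P(position 2→position 3)·P(position 3→position 2) + P(position 2→position 4)·P(position 4→position 2)
  = 0.3×0.3 + 0.35×0.35 + 0.35×0.45
  = 0.0900 + 0.1225 + 0.1575 = 0.3700

0.3700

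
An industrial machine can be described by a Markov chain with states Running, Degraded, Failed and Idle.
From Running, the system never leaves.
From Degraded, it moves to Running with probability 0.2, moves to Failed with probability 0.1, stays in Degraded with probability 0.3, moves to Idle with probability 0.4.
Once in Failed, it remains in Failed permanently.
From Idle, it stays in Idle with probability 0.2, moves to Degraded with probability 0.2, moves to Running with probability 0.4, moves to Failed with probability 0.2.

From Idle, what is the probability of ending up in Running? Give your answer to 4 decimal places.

0.6667

Let h(s) be the probability of absorption at Running starting from transient state s. Then h(Running) = 1 and h(Failed) = 0. By first-step analysis:
h(Degraded) = 0.2·1 + 0.3·h(Degraded) + 0.1·0 + 0.4·h(Idle)
h(Idle) = 0.4·1 + 0.2·h(Degraded) + 0.2·0 + 0.2·h(Idle)
Solving: h(Degraded) = 0.6667, h(Idle) = 0.6667.
Starting from Idle, the probability is 0.6667.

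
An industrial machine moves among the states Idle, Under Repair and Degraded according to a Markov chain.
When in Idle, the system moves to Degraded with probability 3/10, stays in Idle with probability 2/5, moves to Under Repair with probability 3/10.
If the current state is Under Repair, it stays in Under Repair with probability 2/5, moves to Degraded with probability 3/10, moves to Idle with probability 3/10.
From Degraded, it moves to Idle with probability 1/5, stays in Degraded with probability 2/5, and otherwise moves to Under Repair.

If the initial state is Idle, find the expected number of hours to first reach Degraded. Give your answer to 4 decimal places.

3.3333

Let t(s) be the expected number of hours to first reach Degraded from state s, with t(Degraded) = 0. Conditioning on the first hour:
t(Idle) = 1 + 0.4·t(Idle) + 0.3·t(Under Repair)
t(Under Repair) = 1 + 0.3·t(Idle) + 0.4·t(Under Repair)
Solving: t(Idle) = 3.3333, t(Under Repair) = 3.3333.
Expected hours from Idle to Degraded: 3.3333.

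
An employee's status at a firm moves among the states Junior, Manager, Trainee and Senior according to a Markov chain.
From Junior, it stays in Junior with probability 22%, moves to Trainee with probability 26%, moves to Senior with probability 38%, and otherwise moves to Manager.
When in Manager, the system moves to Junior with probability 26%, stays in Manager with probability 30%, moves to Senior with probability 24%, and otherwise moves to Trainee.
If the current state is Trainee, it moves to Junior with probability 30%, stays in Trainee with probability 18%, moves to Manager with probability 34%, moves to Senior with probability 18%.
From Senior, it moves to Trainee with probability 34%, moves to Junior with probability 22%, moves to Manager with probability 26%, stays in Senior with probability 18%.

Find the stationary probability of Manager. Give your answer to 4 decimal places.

0.2600

Let the stationary distribution be π with π = πP and π_1 + π_2 + π_3 + π_4 = 1.
π_1 = 0.22·π_1 + 0.26·π_2 + 0.3·π_3 + 0.22·π_4
π_2 = 0.14·π_1 + 0.3·π_2 + 0.34·π_3 + 0.26·π_4
π_3 = 0.26·π_1 + 0.2·π_2 + 0.18·π_3 + 0.34·π_4
Solving with the normalization constraint gives π = (0.2500, 0.2600, 0.2445, 0.2456).
So the stationary probability of Manager is 0.2600.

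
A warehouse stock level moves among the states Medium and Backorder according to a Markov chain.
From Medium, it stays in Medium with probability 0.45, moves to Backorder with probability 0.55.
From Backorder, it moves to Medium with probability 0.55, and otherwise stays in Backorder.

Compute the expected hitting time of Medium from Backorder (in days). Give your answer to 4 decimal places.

1.8182

Let t(s) be the expected number of days to first reach Medium from state s, with t(Medium) = 0. Conditioning on the first day:
t(Backorder) = 1 + 0.45·t(Backorder)
Solving: t(Backorder) = 1.8182.
Expected days from Backorder to Medium: 1.8182.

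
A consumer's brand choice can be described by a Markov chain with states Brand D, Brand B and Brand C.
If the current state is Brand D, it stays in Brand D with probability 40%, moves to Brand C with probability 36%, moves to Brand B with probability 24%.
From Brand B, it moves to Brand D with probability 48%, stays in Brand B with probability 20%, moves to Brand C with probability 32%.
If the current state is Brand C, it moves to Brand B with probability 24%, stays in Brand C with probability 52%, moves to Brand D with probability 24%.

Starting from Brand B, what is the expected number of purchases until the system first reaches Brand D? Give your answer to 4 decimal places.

Let t(s) be the expected number of purchases to first reach Brand D from state s, with t(Brand D) = 0. Conditioning on the first purchase:
t(Brand B) = 1 + 0.2·t(Brand B) + 0.32·t(Brand C)
t(Brand C) = 1 + 0.24·t(Brand B) + 0.52·t(Brand C)
Solving: t(Brand B) = 2.6042, t(Brand C) = 3.3854.
Expected purchases from Brand B to Brand D: 2.6042.

2.6042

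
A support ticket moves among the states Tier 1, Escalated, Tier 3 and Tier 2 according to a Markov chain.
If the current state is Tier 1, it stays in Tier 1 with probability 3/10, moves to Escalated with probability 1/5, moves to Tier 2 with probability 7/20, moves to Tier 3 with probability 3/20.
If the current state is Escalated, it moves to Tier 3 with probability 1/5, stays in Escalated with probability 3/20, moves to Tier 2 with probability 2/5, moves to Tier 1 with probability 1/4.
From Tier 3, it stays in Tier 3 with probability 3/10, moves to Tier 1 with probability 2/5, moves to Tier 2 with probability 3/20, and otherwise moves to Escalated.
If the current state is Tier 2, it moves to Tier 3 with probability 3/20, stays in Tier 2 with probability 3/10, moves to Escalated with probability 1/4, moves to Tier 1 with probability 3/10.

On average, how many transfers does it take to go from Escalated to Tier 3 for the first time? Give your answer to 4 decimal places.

Let t(s) be the expected number of transfers to first reach Tier 3 from state s, with t(Tier 3) = 0. Conditioning on the first transfer:
t(Tier 1) = 1 + 0.3·t(Tier 1) + 0.2·t(Escalated) + 0.35·t(Tier 2)
t(Escalated) = 1 + 0.25·t(Tier 1) + 0.15·t(Escalated) + 0.4·t(Tier 2)
t(Tier 2) = 1 + 0.3·t(Tier 1) + 0.25·t(Escalated) + 0.3·t(Tier 2)
Solving: t(Tier 1) = 6.2367, t(Escalated) = 5.9391, t(Tier 2) = 6.2225.
Expected transfers from Escalated to Tier 3: 5.9391.

5.9391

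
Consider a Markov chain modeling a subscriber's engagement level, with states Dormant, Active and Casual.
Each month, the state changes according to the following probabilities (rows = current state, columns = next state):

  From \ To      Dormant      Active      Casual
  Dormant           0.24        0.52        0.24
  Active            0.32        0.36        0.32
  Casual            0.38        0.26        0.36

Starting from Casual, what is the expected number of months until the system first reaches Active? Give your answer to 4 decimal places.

Let t(s) be the expected number of months to first reach Active from state s, with t(Active) = 0. Conditioning on the first month:
t(Dormant) = 1 + 0.24·t(Dormant) + 0.24·t(Casual)
t(Casual) = 1 + 0.38·t(Dormant) + 0.36·t(Casual)
Solving: t(Dormant) = 2.2267, t(Casual) = 2.8846.
Expected months from Casual to Active: 2.8846.

2.8846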